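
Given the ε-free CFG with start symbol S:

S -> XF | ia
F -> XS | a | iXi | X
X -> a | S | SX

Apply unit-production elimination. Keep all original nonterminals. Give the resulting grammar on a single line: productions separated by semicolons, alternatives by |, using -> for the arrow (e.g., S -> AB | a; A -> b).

Unit productions: F->X, X->S.
Unit pairs (A ⇒* B via units): (F,S), (F,X), (X,S).
S: inherits non-unit rules of {S} → XF | ia.
F: inherits non-unit rules of {F, S, X} → SX | XF | XS | a | iXi | ia.
X: inherits non-unit rules of {S, X} → SX | XF | a | ia.

S -> XF | ia; F -> a | SX | XF | XS | ia | iXi; X -> a | SX | XF | ia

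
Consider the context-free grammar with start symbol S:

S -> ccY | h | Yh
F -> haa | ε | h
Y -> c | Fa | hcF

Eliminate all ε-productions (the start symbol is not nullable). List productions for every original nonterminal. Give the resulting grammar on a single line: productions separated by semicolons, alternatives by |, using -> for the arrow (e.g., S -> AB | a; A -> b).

S -> h | Yh | ccY; F -> h | haa; Y -> a | c | Fa | hc | hcF

Nullable set: {F}.
Drop F -> ε.
Y -> Fa: F nullable, giving Fa | a.
Y -> hcF: F nullable, giving hc | hcF.
Unchanged (no nullable symbols): S -> Yh; S -> ccY; S -> h; F -> h; F -> haa; Y -> c.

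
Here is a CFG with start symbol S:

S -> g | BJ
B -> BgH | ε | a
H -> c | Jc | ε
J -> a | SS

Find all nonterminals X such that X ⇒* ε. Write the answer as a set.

{B, H}

Directly nullable (have an ε-rule): {B, H}.
Not nullable: J, S — each has a terminal in every rule's right-hand side or depends on a non-nullable symbol.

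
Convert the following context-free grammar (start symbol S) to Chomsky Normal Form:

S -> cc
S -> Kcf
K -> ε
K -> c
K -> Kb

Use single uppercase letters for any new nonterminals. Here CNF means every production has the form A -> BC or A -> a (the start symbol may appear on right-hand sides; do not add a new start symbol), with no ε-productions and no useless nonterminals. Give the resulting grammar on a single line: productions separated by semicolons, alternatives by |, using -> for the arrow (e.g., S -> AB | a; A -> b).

Nullable: {K}; after ε-elimination: S -> cc | cf | Kcf; K -> b | c | Kb.
No unit productions to eliminate.
TERM: introduce A -> b, B -> c, C -> f and substitute in every rule of length ≥2.
BIN: S -> KBC becomes S -> KD, D -> BC.

S -> BB | BC | KD; A -> b; B -> c; C -> f; D -> BC; K -> b | c | KA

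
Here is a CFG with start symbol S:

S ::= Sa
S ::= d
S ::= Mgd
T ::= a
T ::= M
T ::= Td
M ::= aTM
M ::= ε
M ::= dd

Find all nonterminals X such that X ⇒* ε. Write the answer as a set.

Directly nullable (have an ε-rule): {M}.
T is nullable via T -> M (every symbol on the right is already known nullable).
Not nullable: S — each has a terminal in every rule's right-hand side or depends on a non-nullable symbol.

{M, T}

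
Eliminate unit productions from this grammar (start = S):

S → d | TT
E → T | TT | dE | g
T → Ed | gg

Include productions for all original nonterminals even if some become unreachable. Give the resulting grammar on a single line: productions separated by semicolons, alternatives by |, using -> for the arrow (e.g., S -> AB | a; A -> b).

S -> d | TT; E -> g | Ed | TT | dE | gg; T -> Ed | gg

Unit productions: E->T.
Unit pairs (A ⇒* B via units): (E,T).
S: inherits non-unit rules of {S} → TT | d.
E: inherits non-unit rules of {E, T} → Ed | TT | dE | g | gg.
T: inherits non-unit rules of {T} → Ed | gg.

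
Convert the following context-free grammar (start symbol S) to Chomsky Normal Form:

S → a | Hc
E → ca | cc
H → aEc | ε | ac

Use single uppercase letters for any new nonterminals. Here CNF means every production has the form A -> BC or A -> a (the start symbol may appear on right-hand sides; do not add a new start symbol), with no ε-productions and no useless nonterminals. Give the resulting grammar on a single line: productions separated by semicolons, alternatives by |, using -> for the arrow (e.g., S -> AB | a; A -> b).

Nullable: {H}; after ε-elimination: S -> a | c | Hc; E -> ca | cc; H -> ac | aEc.
No unit productions to eliminate.
TERM: introduce B -> a, A -> c and substitute in every rule of length ≥2.
BIN: H -> BEA becomes H -> BC, C -> EA.

S -> a | c | HA; A -> c; B -> a; C -> EA; E -> AA | AB; H -> BA | BC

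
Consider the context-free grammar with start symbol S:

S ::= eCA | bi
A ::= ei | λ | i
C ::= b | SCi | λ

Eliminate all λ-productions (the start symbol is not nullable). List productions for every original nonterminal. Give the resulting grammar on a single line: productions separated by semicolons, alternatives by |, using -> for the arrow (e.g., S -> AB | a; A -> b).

Nullable set: {A, C}.
S -> eCA: C, A nullable, giving e | eA | eC | eCA.
Drop A -> λ.
Drop C -> λ.
C -> SCi: C nullable, giving SCi | Si.
Unchanged (no nullable symbols): S -> bi; A -> ei; A -> i; C -> b.

S -> e | bi | eA | eC | eCA; A -> i | ei; C -> b | Si | SCi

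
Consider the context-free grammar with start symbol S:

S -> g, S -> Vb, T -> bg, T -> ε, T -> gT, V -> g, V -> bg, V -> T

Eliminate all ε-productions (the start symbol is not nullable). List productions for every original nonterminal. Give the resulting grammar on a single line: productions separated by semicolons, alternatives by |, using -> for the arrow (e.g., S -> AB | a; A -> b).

Nullable set: {T, V}.
S -> Vb: V nullable, giving Vb | b.
Drop T -> ε.
T -> gT: T nullable, giving g | gT.
V -> T: T nullable, giving T.
Unchanged (no nullable symbols): S -> g; T -> bg; V -> bg; V -> g.

S -> b | g | Vb; T -> g | bg | gT; V -> T | g | bg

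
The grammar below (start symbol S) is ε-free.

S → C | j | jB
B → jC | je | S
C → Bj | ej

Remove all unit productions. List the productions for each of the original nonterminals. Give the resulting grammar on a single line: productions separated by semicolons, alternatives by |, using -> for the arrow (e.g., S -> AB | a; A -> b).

S -> j | Bj | ej | jB; B -> j | Bj | ej | jB | jC | je; C -> Bj | ej

Unit productions: B->S, S->C.
Unit pairs (A ⇒* B via units): (B,C), (B,S), (S,C).
S: inherits non-unit rules of {C, S} → Bj | ej | j | jB.
B: inherits non-unit rules of {B, C, S} → Bj | ej | j | jB | jC | je.
C: inherits non-unit rules of {C} → Bj | ej.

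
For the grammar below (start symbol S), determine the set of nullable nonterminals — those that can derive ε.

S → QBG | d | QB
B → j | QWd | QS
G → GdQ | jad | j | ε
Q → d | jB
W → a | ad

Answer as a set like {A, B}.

{G}

Directly nullable (have an ε-rule): {G}.
Not nullable: B, Q, S, W — each has a terminal in every rule's right-hand side or depends on a non-nullable symbol.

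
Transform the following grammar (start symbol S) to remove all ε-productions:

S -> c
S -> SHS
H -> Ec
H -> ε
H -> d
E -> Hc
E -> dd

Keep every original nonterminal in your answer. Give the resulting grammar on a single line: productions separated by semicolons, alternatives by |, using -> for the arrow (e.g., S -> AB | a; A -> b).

Nullable set: {H}.
S -> SHS: H nullable, giving SHS | SS.
E -> Hc: H nullable, giving Hc | c.
Drop H -> ε.
Unchanged (no nullable symbols): S -> c; E -> dd; H -> Ec; H -> d.

S -> c | SS | SHS; E -> c | Hc | dd; H -> d | Ec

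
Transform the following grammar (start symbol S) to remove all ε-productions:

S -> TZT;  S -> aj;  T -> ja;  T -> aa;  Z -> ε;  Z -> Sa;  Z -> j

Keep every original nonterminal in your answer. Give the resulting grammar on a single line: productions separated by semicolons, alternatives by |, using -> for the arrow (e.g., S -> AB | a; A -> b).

Nullable set: {Z}.
S -> TZT: Z nullable, giving TT | TZT.
Drop Z -> ε.
Unchanged (no nullable symbols): S -> aj; T -> aa; T -> ja; Z -> Sa; Z -> j.

S -> TT | aj | TZT; T -> aa | ja; Z -> j | Sa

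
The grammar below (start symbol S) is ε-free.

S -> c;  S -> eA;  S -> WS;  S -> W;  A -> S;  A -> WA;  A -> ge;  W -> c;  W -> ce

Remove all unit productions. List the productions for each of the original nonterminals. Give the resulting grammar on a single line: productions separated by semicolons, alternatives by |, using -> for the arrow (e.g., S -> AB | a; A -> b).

S -> c | WS | ce | eA; A -> c | WA | WS | ce | eA | ge; W -> c | ce

Unit productions: A->S, S->W.
Unit pairs (A ⇒* B via units): (A,S), (A,W), (S,W).
S: inherits non-unit rules of {S, W} → WS | c | ce | eA.
A: inherits non-unit rules of {A, S, W} → WA | WS | c | ce | eA | ge.
W: inherits non-unit rules of {W} → c | ce.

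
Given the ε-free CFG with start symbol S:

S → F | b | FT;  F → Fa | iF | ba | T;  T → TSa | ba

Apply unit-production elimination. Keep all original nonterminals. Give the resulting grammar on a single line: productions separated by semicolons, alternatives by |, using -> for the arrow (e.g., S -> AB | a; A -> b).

Unit productions: F->T, S->F.
Unit pairs (A ⇒* B via units): (F,T), (S,F), (S,T).
S: inherits non-unit rules of {F, S, T} → FT | Fa | TSa | b | ba | iF.
F: inherits non-unit rules of {F, T} → Fa | TSa | ba | iF.
T: inherits non-unit rules of {T} → TSa | ba.

S -> b | FT | Fa | ba | iF | TSa; F -> Fa | ba | iF | TSa; T -> ba | TSa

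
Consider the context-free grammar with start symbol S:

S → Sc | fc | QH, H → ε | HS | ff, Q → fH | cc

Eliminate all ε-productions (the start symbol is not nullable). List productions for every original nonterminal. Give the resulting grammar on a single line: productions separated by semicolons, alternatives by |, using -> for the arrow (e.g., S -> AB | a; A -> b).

Nullable set: {H}.
S -> QH: H nullable, giving Q | QH.
Drop H -> ε.
H -> HS: H nullable, giving HS | S.
Q -> fH: H nullable, giving f | fH.
Unchanged (no nullable symbols): S -> Sc; S -> fc; H -> ff; Q -> cc.

S -> Q | QH | Sc | fc; H -> S | HS | ff; Q -> f | cc | fH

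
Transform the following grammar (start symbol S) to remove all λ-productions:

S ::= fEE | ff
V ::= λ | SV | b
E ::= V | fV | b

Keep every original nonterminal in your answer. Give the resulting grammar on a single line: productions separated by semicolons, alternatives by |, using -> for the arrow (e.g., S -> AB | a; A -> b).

Nullable set: {E, V}.
S -> fEE: E, E nullable, giving f | fE | fEE.
E -> V: V nullable, giving V.
E -> fV: V nullable, giving f | fV.
Drop V -> λ.
V -> SV: V nullable, giving S | SV.
Unchanged (no nullable symbols): S -> ff; E -> b; V -> b.

S -> f | fE | ff | fEE; E -> V | b | f | fV; V -> S | b | SV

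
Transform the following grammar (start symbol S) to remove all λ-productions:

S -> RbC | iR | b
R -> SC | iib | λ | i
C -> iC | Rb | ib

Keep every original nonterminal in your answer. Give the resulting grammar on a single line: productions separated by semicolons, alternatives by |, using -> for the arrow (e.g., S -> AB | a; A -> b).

Nullable set: {R}.
S -> RbC: R nullable, giving RbC | bC.
S -> iR: R nullable, giving i | iR.
C -> Rb: R nullable, giving Rb | b.
Drop R -> λ.
Unchanged (no nullable symbols): S -> b; C -> iC; C -> ib; R -> SC; R -> i; R -> iib.

S -> b | i | bC | iR | RbC; C -> b | Rb | iC | ib; R -> i | SC | iib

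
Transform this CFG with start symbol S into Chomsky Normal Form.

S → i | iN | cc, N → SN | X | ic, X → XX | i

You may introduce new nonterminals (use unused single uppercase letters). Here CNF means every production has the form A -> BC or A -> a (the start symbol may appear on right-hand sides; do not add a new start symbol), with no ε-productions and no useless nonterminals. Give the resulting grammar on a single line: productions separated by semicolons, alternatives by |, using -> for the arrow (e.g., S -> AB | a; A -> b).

S -> i | AN | BB; A -> i; B -> c; N -> i | AB | SN | XX; X -> i | XX

No ε-productions.
After unit-elimination: S -> i | cc | iN; N -> i | SN | XX | ic; X -> i | XX.
TERM: introduce B -> c, A -> i and substitute in every rule of length ≥2.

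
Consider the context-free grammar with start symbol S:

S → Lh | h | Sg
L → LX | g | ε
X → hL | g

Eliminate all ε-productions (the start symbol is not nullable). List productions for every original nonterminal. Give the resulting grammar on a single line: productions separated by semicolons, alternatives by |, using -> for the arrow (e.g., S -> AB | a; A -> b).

Nullable set: {L}.
S -> Lh: L nullable, giving Lh | h.
Drop L -> ε.
L -> LX: L nullable, giving LX | X.
X -> hL: L nullable, giving h | hL.
Unchanged (no nullable symbols): S -> Sg; S -> h; L -> g; X -> g.

S -> h | Lh | Sg; L -> X | g | LX; X -> g | h | hL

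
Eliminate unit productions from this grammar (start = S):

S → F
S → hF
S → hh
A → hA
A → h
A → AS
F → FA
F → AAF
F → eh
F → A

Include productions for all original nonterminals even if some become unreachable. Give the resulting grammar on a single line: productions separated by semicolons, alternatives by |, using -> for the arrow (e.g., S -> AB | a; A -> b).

Unit productions: F->A, S->F.
Unit pairs (A ⇒* B via units): (F,A), (S,A), (S,F).
S: inherits non-unit rules of {A, F, S} → AAF | AS | FA | eh | h | hA | hF | hh.
A: inherits non-unit rules of {A} → AS | h | hA.
F: inherits non-unit rules of {A, F} → AAF | AS | FA | eh | h | hA.

S -> h | AS | FA | eh | hA | hF | hh | AAF; A -> h | AS | hA; F -> h | AS | FA | eh | hA | AAF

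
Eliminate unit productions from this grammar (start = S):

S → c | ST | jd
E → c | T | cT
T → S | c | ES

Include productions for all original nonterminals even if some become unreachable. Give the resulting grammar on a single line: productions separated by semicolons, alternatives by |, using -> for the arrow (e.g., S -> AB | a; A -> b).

Unit productions: E->T, T->S.
Unit pairs (A ⇒* B via units): (E,S), (E,T), (T,S).
S: inherits non-unit rules of {S} → ST | c | jd.
E: inherits non-unit rules of {E, S, T} → ES | ST | c | cT | jd.
T: inherits non-unit rules of {S, T} → ES | ST | c | jd.

S -> c | ST | jd; E -> c | ES | ST | cT | jd; T -> c | ES | ST | jd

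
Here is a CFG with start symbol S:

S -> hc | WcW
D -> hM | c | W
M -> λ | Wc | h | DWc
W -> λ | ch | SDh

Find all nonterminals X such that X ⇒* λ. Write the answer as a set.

Directly nullable (have an ε-rule): {M, W}.
D is nullable via D -> W (every symbol on the right is already known nullable).
Not nullable: S — each has a terminal in every rule's right-hand side or depends on a non-nullable symbol.

{D, M, W}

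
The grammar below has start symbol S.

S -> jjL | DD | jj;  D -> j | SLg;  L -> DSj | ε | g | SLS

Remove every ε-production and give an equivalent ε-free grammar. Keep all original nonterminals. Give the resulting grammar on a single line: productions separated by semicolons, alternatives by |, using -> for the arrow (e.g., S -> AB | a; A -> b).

Nullable set: {L}.
S -> jjL: L nullable, giving jj | jjL.
D -> SLg: L nullable, giving SLg | Sg.
Drop L -> ε.
L -> SLS: L nullable, giving SLS | SS.
Unchanged (no nullable symbols): S -> DD; S -> jj; D -> j; L -> DSj; L -> g.

S -> DD | jj | jjL; D -> j | Sg | SLg; L -> g | SS | DSj | SLS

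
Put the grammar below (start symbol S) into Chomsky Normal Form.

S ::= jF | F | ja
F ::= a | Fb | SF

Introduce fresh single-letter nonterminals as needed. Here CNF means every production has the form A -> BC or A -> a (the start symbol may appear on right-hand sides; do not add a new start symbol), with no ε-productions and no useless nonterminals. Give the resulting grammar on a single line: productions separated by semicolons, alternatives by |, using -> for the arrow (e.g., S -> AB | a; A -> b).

No ε-productions.
After unit-elimination: S -> a | Fb | SF | jF | ja; F -> a | Fb | SF.
TERM: introduce C -> a, A -> b, B -> j and substitute in every rule of length ≥2.

S -> a | BC | BF | FA | SF; A -> b; B -> j; C -> a; F -> a | FA | SF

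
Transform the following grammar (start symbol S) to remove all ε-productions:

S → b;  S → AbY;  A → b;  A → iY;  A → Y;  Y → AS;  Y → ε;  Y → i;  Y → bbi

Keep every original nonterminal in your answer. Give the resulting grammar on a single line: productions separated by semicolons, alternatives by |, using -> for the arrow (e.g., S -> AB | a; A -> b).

Nullable set: {A, Y}.
S -> AbY: A, Y nullable, giving Ab | AbY | b | bY.
A -> Y: Y nullable, giving Y.
A -> iY: Y nullable, giving i | iY.
Drop Y -> ε.
Y -> AS: A nullable, giving AS | S.
Unchanged (no nullable symbols): S -> b; A -> b; Y -> bbi; Y -> i.

S -> b | Ab | bY | AbY; A -> Y | b | i | iY; Y -> S | i | AS | bbi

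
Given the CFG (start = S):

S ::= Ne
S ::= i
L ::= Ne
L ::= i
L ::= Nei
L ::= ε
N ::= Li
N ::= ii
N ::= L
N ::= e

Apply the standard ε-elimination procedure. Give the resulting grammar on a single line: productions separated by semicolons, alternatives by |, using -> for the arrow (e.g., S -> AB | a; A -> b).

S -> e | i | Ne; L -> e | i | Ne | ei | Nei; N -> L | e | i | Li | ii

Nullable set: {L, N}.
S -> Ne: N nullable, giving Ne | e.
Drop L -> ε.
L -> Ne: N nullable, giving Ne | e.
L -> Nei: N nullable, giving Nei | ei.
N -> L: L nullable, giving L.
N -> Li: L nullable, giving Li | i.
Unchanged (no nullable symbols): S -> i; L -> i; N -> e; N -> ii.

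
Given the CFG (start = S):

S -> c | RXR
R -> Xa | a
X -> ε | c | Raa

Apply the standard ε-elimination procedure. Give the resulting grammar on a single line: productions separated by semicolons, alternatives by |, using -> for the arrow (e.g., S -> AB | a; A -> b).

S -> c | RR | RXR; R -> a | Xa; X -> c | Raa

Nullable set: {X}.
S -> RXR: X nullable, giving RR | RXR.
R -> Xa: X nullable, giving Xa | a.
Drop X -> ε.
Unchanged (no nullable symbols): S -> c; R -> a; X -> Raa; X -> c.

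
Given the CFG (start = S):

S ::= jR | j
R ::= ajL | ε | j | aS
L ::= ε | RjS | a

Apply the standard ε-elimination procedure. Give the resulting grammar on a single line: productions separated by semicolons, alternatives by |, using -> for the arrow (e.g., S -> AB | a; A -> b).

S -> j | jR; L -> a | jS | RjS; R -> j | aS | aj | ajL

Nullable set: {L, R}.
S -> jR: R nullable, giving j | jR.
Drop L -> ε.
L -> RjS: R nullable, giving RjS | jS.
Drop R -> ε.
R -> ajL: L nullable, giving aj | ajL.
Unchanged (no nullable symbols): S -> j; L -> a; R -> aS; R -> j.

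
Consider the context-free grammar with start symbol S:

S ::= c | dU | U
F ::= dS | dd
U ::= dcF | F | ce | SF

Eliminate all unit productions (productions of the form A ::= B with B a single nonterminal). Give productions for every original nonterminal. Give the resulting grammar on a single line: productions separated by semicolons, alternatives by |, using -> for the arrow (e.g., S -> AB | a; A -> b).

S -> c | SF | ce | dS | dU | dd | dcF; F -> dS | dd; U -> SF | ce | dS | dd | dcF

Unit productions: S->U, U->F.
Unit pairs (A ⇒* B via units): (S,F), (S,U), (U,F).
S: inherits non-unit rules of {F, S, U} → SF | c | ce | dS | dU | dcF | dd.
F: inherits non-unit rules of {F} → dS | dd.
U: inherits non-unit rules of {F, U} → SF | ce | dS | dcF | dd.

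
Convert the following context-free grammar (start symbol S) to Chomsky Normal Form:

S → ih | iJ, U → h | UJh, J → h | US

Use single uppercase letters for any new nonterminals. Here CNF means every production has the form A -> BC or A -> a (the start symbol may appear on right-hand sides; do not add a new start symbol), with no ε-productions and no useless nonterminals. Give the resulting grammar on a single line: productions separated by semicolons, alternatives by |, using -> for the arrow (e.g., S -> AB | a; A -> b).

S -> AB | AJ; A -> i; B -> h; C -> JB; J -> h | US; U -> h | UC

No ε-productions.
No unit productions to eliminate.
TERM: introduce B -> h, A -> i and substitute in every rule of length ≥2.
BIN: U -> UJB becomes U -> UC, C -> JB.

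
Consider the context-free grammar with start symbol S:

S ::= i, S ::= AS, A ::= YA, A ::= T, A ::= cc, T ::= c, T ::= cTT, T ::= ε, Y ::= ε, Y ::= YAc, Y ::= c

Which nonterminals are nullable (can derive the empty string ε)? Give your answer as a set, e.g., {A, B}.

Directly nullable (have an ε-rule): {T, Y}.
A is nullable via A -> T (every symbol on the right is already known nullable).
Not nullable: S — each has a terminal in every rule's right-hand side or depends on a non-nullable symbol.

{A, T, Y}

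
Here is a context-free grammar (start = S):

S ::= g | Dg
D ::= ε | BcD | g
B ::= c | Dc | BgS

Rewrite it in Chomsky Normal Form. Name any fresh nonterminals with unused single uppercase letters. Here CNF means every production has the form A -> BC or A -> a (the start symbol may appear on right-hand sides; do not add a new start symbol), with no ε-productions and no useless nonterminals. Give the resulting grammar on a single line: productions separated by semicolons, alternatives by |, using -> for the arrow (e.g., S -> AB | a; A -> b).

Nullable: {D}; after ε-elimination: S -> g | Dg; B -> c | Dc | BgS; D -> g | Bc | BcD.
No unit productions to eliminate.
TERM: introduce C -> c, A -> g and substitute in every rule of length ≥2.
BIN: B -> BAS becomes B -> BE, E -> AS; D -> BCD becomes D -> BF, F -> CD.

S -> g | DA; A -> g; B -> c | BE | DC; C -> c; D -> g | BC | BF; E -> AS; F -> CD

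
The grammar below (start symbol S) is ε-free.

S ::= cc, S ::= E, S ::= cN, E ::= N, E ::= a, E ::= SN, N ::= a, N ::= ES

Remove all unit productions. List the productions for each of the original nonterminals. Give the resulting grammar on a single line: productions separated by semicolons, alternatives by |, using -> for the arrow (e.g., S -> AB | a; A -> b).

Unit productions: E->N, S->E.
Unit pairs (A ⇒* B via units): (E,N), (S,E), (S,N).
S: inherits non-unit rules of {E, N, S} → ES | SN | a | cN | cc.
E: inherits non-unit rules of {E, N} → ES | SN | a.
N: inherits non-unit rules of {N} → ES | a.

S -> a | ES | SN | cN | cc; E -> a | ES | SN; N -> a | ES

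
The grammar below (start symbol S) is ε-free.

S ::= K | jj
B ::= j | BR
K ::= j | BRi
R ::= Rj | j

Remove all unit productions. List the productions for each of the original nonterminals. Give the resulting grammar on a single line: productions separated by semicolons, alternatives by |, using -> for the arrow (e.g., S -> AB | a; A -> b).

S -> j | jj | BRi; B -> j | BR; K -> j | BRi; R -> j | Rj

Unit productions: S->K.
Unit pairs (A ⇒* B via units): (S,K).
S: inherits non-unit rules of {K, S} → BRi | j | jj.
B: inherits non-unit rules of {B} → BR | j.
K: inherits non-unit rules of {K} → BRi | j.
R: inherits non-unit rules of {R} → Rj | j.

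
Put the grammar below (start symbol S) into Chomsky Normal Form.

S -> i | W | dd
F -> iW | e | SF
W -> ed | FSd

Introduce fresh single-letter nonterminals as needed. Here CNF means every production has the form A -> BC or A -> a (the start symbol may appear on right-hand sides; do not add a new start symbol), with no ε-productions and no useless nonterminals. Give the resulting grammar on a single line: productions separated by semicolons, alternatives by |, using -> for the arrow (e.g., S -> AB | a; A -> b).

No ε-productions.
After unit-elimination: S -> i | dd | ed | FSd; F -> e | SF | iW; W -> ed | FSd.
TERM: introduce B -> d, C -> e, A -> i and substitute in every rule of length ≥2.
BIN: S -> FSB becomes S -> FD, D -> SB; W -> FSB becomes W -> FE, E -> SB.

S -> i | BB | CB | FD; A -> i; B -> d; C -> e; D -> SB; E -> SB; F -> e | AW | SF; W -> CB | FE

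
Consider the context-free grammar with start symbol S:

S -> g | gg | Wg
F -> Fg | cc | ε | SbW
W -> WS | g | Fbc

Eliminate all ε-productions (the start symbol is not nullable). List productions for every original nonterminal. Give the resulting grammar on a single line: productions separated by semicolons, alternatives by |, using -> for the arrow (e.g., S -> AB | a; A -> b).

Nullable set: {F}.
Drop F -> ε.
F -> Fg: F nullable, giving Fg | g.
W -> Fbc: F nullable, giving Fbc | bc.
Unchanged (no nullable symbols): S -> Wg; S -> g; S -> gg; F -> SbW; F -> cc; W -> WS; W -> g.

S -> g | Wg | gg; F -> g | Fg | cc | SbW; W -> g | WS | bc | Fbc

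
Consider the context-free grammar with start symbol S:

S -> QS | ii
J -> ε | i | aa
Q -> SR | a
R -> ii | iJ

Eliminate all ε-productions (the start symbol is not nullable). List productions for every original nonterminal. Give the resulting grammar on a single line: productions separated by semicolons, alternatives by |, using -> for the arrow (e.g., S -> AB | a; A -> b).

Nullable set: {J}.
Drop J -> ε.
R -> iJ: J nullable, giving i | iJ.
Unchanged (no nullable symbols): S -> QS; S -> ii; J -> aa; J -> i; Q -> SR; Q -> a; R -> ii.

S -> QS | ii; J -> i | aa; Q -> a | SR; R -> i | iJ | ii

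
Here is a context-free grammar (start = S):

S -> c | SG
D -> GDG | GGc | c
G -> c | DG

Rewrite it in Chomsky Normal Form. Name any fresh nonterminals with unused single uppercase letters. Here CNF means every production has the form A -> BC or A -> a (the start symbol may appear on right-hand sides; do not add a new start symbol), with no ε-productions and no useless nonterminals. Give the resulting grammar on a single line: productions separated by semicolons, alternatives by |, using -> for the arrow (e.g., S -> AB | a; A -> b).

S -> c | SG; A -> c; B -> DG; C -> GA; D -> c | GB | GC; G -> c | DG

No ε-productions.
No unit productions to eliminate.
TERM: introduce A -> c and substitute in every rule of length ≥2.
BIN: D -> GDG becomes D -> GB, B -> DG; D -> GGA becomes D -> GC, C -> GA.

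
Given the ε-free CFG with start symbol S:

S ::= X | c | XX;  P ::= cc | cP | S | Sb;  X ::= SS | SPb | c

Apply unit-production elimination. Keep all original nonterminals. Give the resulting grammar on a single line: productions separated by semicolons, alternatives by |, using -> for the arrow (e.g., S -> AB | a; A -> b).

Unit productions: P->S, S->X.
Unit pairs (A ⇒* B via units): (P,S), (P,X), (S,X).
S: inherits non-unit rules of {S, X} → SPb | SS | XX | c.
P: inherits non-unit rules of {P, S, X} → SPb | SS | Sb | XX | c | cP | cc.
X: inherits non-unit rules of {X} → SPb | SS | c.

S -> c | SS | XX | SPb; P -> c | SS | Sb | XX | cP | cc | SPb; X -> c | SS | SPb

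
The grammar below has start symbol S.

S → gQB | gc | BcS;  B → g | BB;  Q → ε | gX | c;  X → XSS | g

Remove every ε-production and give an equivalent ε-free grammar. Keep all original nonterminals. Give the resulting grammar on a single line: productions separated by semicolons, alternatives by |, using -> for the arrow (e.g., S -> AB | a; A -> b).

S -> gB | gc | BcS | gQB; B -> g | BB; Q -> c | gX; X -> g | XSS

Nullable set: {Q}.
S -> gQB: Q nullable, giving gB | gQB.
Drop Q -> ε.
Unchanged (no nullable symbols): S -> BcS; S -> gc; B -> BB; B -> g; Q -> c; Q -> gX; X -> XSS; X -> g.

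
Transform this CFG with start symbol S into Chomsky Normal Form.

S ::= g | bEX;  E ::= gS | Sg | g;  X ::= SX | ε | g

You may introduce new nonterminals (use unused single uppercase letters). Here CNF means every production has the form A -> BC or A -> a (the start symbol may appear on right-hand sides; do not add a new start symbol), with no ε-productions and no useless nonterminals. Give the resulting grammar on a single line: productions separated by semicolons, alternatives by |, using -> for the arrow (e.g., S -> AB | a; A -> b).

S -> g | BC | BE; A -> g; B -> b; C -> EX; D -> EX; E -> g | AS | SA; X -> g | BD | BE | SX

Nullable: {X}; after ε-elimination: S -> g | bE | bEX; E -> g | Sg | gS; X -> S | g | SX.
After unit-elimination: S -> g | bE | bEX; E -> g | Sg | gS; X -> g | SX | bE | bEX.
TERM: introduce B -> b, A -> g and substitute in every rule of length ≥2.
BIN: S -> BEX becomes S -> BC, C -> EX; X -> BEX becomes X -> BD, D -> EX.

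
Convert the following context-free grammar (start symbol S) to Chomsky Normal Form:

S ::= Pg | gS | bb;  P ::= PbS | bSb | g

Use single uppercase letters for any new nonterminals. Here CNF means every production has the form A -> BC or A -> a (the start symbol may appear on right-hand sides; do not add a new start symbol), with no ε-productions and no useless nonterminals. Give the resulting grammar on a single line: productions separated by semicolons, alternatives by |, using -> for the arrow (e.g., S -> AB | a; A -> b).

No ε-productions.
No unit productions to eliminate.
TERM: introduce A -> b, B -> g and substitute in every rule of length ≥2.
BIN: P -> ASA becomes P -> AC, C -> SA; P -> PAS becomes P -> PD, D -> AS.

S -> AA | BS | PB; A -> b; B -> g; C -> SA; D -> AS; P -> g | AC | PD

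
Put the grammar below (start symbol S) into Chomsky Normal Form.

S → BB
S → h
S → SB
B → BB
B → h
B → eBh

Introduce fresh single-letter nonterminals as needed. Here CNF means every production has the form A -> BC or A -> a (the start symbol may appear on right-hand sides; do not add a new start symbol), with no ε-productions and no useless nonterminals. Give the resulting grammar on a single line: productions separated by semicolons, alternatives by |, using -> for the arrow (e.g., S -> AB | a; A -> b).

S -> h | BB | SB; A -> e; B -> h | AD | BB; C -> h; D -> BC

No ε-productions.
No unit productions to eliminate.
TERM: introduce A -> e, C -> h and substitute in every rule of length ≥2.
BIN: B -> ABC becomes B -> AD, D -> BC.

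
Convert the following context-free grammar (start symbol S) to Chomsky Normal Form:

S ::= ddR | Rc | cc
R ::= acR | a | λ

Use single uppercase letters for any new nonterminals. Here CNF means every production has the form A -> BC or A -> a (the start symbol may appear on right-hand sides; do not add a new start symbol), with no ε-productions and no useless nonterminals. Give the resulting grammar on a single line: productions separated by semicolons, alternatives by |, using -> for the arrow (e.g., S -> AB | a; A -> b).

S -> c | BB | CC | CE | RB; A -> a; B -> c; C -> d; D -> BR; E -> CR; R -> a | AB | AD

Nullable: {R}; after ε-elimination: S -> c | Rc | cc | dd | ddR; R -> a | ac | acR.
No unit productions to eliminate.
TERM: introduce A -> a, B -> c, C -> d and substitute in every rule of length ≥2.
BIN: R -> ABR becomes R -> AD, D -> BR; S -> CCR becomes S -> CE, E -> CR.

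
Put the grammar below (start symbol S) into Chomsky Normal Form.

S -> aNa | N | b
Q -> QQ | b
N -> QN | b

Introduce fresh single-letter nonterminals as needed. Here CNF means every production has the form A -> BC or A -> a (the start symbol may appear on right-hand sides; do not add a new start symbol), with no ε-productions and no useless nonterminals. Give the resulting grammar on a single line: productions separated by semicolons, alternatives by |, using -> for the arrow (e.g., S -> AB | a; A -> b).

S -> b | AB | QN; A -> a; B -> NA; N -> b | QN; Q -> b | QQ

No ε-productions.
After unit-elimination: S -> b | QN | aNa; N -> b | QN; Q -> b | QQ.
TERM: introduce A -> a and substitute in every rule of length ≥2.
BIN: S -> ANA becomes S -> AB, B -> NA.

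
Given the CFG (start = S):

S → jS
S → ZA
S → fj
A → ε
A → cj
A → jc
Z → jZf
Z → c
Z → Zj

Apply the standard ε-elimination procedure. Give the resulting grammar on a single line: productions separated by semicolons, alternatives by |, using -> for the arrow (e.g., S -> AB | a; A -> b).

S -> Z | ZA | fj | jS; A -> cj | jc; Z -> c | Zj | jZf

Nullable set: {A}.
S -> ZA: A nullable, giving Z | ZA.
Drop A -> ε.
Unchanged (no nullable symbols): S -> fj; S -> jS; A -> cj; A -> jc; Z -> Zj; Z -> c; Z -> jZf.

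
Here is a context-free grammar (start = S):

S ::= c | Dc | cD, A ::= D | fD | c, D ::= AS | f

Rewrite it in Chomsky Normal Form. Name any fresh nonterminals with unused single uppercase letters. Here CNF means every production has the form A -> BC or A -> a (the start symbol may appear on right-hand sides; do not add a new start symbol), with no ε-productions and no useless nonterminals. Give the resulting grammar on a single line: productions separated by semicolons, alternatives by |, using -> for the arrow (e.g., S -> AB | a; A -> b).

No ε-productions.
After unit-elimination: S -> c | Dc | cD; A -> c | f | AS | fD; D -> f | AS.
TERM: introduce C -> c, B -> f and substitute in every rule of length ≥2.

S -> c | CD | DC; A -> c | f | AS | BD; B -> f; C -> c; D -> f | AS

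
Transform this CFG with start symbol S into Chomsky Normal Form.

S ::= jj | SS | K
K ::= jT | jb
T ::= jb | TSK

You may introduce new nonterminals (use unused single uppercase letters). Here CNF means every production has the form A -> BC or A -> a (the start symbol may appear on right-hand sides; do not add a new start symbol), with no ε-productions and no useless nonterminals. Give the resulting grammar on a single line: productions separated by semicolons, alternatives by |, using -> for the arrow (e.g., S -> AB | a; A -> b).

No ε-productions.
After unit-elimination: S -> SS | jT | jb | jj; K -> jT | jb; T -> jb | TSK.
TERM: introduce B -> b, A -> j and substitute in every rule of length ≥2.
BIN: T -> TSK becomes T -> TC, C -> SK.

S -> AA | AB | AT | SS; A -> j; B -> b; C -> SK; K -> AB | AT; T -> AB | TC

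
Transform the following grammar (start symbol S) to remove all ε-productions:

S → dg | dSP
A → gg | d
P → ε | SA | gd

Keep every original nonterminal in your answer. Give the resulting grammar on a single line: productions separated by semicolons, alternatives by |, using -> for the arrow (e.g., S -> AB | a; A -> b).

S -> dS | dg | dSP; A -> d | gg; P -> SA | gd

Nullable set: {P}.
S -> dSP: P nullable, giving dS | dSP.
Drop P -> ε.
Unchanged (no nullable symbols): S -> dg; A -> d; A -> gg; P -> SA; P -> gd.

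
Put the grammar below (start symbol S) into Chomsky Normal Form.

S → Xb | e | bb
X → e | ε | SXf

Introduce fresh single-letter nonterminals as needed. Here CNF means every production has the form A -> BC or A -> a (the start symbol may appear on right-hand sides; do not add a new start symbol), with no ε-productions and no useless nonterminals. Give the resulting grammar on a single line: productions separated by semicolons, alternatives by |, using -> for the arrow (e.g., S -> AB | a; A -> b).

Nullable: {X}; after ε-elimination: S -> b | e | Xb | bb; X -> e | Sf | SXf.
No unit productions to eliminate.
TERM: introduce A -> b, B -> f and substitute in every rule of length ≥2.
BIN: X -> SXB becomes X -> SC, C -> XB.

S -> b | e | AA | XA; A -> b; B -> f; C -> XB; X -> e | SB | SC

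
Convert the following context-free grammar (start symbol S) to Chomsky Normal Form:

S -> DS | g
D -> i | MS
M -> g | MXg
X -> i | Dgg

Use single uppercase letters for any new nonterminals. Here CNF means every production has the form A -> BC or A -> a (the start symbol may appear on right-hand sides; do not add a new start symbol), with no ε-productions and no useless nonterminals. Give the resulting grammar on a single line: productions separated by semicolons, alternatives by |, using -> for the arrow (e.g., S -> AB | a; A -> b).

No ε-productions.
No unit productions to eliminate.
TERM: introduce A -> g and substitute in every rule of length ≥2.
BIN: M -> MXA becomes M -> MB, B -> XA; X -> DAA becomes X -> DC, C -> AA.

S -> g | DS; A -> g; B -> XA; C -> AA; D -> i | MS; M -> g | MB; X -> i | DC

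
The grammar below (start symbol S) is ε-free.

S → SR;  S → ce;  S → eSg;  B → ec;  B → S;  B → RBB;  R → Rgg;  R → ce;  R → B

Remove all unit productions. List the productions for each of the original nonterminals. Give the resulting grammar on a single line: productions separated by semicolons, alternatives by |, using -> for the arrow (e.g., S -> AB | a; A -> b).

Unit productions: B->S, R->B.
Unit pairs (A ⇒* B via units): (B,S), (R,B), (R,S).
S: inherits non-unit rules of {S} → SR | ce | eSg.
B: inherits non-unit rules of {B, S} → RBB | SR | ce | eSg | ec.
R: inherits non-unit rules of {B, R, S} → RBB | Rgg | SR | ce | eSg | ec.

S -> SR | ce | eSg; B -> SR | ce | ec | RBB | eSg; R -> SR | ce | ec | RBB | Rgg | eSg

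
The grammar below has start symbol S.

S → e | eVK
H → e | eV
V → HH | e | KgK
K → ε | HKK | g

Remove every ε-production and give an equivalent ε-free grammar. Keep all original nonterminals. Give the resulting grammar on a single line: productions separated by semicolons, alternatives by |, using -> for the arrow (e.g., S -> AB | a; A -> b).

S -> e | eV | eVK; H -> e | eV; K -> H | g | HK | HKK; V -> e | g | HH | Kg | gK | KgK

Nullable set: {K}.
S -> eVK: K nullable, giving eV | eVK.
Drop K -> ε.
K -> HKK: K, K nullable, giving H | HK | HKK.
V -> KgK: K, K nullable, giving Kg | KgK | g | gK.
Unchanged (no nullable symbols): S -> e; H -> e; H -> eV; K -> g; V -> HH; V -> e.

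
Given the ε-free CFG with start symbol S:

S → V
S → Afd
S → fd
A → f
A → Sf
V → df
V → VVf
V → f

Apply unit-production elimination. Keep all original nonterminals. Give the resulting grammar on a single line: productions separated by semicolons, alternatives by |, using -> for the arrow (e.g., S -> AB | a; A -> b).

S -> f | df | fd | Afd | VVf; A -> f | Sf; V -> f | df | VVf

Unit productions: S->V.
Unit pairs (A ⇒* B via units): (S,V).
S: inherits non-unit rules of {S, V} → Afd | VVf | df | f | fd.
A: inherits non-unit rules of {A} → Sf | f.
V: inherits non-unit rules of {V} → VVf | df | f.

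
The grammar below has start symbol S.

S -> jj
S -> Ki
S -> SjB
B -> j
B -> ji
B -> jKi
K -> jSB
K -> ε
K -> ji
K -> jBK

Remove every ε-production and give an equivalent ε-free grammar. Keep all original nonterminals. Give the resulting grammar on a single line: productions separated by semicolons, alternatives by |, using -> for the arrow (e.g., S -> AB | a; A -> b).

S -> i | Ki | jj | SjB; B -> j | ji | jKi; K -> jB | ji | jBK | jSB

Nullable set: {K}.
S -> Ki: K nullable, giving Ki | i.
B -> jKi: K nullable, giving jKi | ji.
Drop K -> ε.
K -> jBK: K nullable, giving jB | jBK.
Unchanged (no nullable symbols): S -> SjB; S -> jj; B -> j; B -> ji; K -> jSB; K -> ji.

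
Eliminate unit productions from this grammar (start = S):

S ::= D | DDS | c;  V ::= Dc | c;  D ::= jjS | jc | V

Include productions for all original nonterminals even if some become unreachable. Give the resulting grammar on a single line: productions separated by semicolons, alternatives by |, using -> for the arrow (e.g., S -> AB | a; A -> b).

S -> c | Dc | jc | DDS | jjS; D -> c | Dc | jc | jjS; V -> c | Dc

Unit productions: D->V, S->D.
Unit pairs (A ⇒* B via units): (D,V), (S,D), (S,V).
S: inherits non-unit rules of {D, S, V} → DDS | Dc | c | jc | jjS.
D: inherits non-unit rules of {D, V} → Dc | c | jc | jjS.
V: inherits non-unit rules of {V} → Dc | c.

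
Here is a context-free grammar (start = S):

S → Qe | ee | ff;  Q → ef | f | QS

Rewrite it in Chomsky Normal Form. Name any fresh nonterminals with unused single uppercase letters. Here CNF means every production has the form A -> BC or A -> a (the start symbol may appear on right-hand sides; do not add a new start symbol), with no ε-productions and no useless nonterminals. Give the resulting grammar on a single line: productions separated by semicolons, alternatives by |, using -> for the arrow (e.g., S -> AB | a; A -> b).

S -> AA | BB | QA; A -> e; B -> f; Q -> f | AB | QS

No ε-productions.
No unit productions to eliminate.
TERM: introduce A -> e, B -> f and substitute in every rule of length ≥2.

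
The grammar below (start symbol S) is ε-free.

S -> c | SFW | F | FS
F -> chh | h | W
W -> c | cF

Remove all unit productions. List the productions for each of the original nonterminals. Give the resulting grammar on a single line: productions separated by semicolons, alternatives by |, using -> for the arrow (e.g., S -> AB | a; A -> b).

S -> c | h | FS | cF | SFW | chh; F -> c | h | cF | chh; W -> c | cF

Unit productions: F->W, S->F.
Unit pairs (A ⇒* B via units): (F,W), (S,F), (S,W).
S: inherits non-unit rules of {F, S, W} → FS | SFW | c | cF | chh | h.
F: inherits non-unit rules of {F, W} → c | cF | chh | h.
W: inherits non-unit rules of {W} → c | cF.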